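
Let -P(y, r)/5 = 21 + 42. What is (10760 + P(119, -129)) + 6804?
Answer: 17249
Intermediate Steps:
P(y, r) = -315 (P(y, r) = -5*(21 + 42) = -5*63 = -315)
(10760 + P(119, -129)) + 6804 = (10760 - 315) + 6804 = 10445 + 6804 = 17249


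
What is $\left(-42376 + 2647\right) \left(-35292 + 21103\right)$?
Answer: $563714781$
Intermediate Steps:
$\left(-42376 + 2647\right) \left(-35292 + 21103\right) = \left(-39729\right) \left(-14189\right) = 563714781$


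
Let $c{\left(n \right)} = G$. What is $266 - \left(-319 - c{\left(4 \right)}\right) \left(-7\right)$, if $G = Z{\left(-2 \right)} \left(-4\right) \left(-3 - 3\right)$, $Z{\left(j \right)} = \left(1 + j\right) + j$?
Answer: $-1463$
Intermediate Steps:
$Z{\left(j \right)} = 1 + 2 j$
$G = -72$ ($G = \left(1 + 2 \left(-2\right)\right) \left(-4\right) \left(-3 - 3\right) = \left(1 - 4\right) \left(-4\right) \left(-6\right) = \left(-3\right) \left(-4\right) \left(-6\right) = 12 \left(-6\right) = -72$)
$c{\left(n \right)} = -72$
$266 - \left(-319 - c{\left(4 \right)}\right) \left(-7\right) = 266 - \left(-319 - -72\right) \left(-7\right) = 266 - \left(-319 + 72\right) \left(-7\right) = 266 - \left(-247\right) \left(-7\right) = 266 - 1729 = -1463$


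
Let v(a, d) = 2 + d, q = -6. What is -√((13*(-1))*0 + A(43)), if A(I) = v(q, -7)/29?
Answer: -I*√145/29 ≈ -0.41523*I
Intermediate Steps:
A(I) = -5/29 (A(I) = (2 - 7)/29 = -5*1/29 = -5/29)
-√((13*(-1))*0 + A(43)) = -√((13*(-1))*0 - 5/29) = -√(-13*0 - 5/29) = -√(0 - 5/29) = -√(-5/29) = -I*√145/29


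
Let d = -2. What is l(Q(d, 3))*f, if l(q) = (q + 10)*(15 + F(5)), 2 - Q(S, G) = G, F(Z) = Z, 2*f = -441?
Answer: -39690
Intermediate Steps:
f = -441/2 (f = (½)*(-441) = -441/2 ≈ -220.50)
Q(S, G) = 2 - G
l(q) = 200 + 20*q (l(q) = (q + 10)*(15 + 5) = (10 + q)*20 = 200 + 20*q)
l(Q(d, 3))*f = (200 + 20*(2 - 1*3))*(-441/2) = (200 + 20*(2 - 3))*(-441/2) = (200 + 20*(-1))*(-441/2) = (200 - 20)*(-441/2) = 180*(-441/2) = -39690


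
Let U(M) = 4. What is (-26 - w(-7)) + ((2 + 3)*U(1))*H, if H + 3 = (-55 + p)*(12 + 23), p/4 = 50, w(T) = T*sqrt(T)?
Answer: 101414 + 7*I*sqrt(7) ≈ 1.0141e+5 + 18.52*I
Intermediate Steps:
w(T) = T**(3/2)
p = 200 (p = 4*50 = 200)
H = 5072 (H = -3 + (-55 + 200)*(12 + 23) = -3 + 145*35 = -3 + 5075 = 5072)
(-26 - w(-7)) + ((2 + 3)*U(1))*H = (-26 - (-7)**(3/2)) + ((2 + 3)*4)*5072 = (-26 - (-7)*I*sqrt(7)) + (5*4)*5072 = (-26 + 7*I*sqrt(7)) + 20*5072 = (-26 + 7*I*sqrt(7)) + 101440 = 101414 + 7*I*sqrt(7)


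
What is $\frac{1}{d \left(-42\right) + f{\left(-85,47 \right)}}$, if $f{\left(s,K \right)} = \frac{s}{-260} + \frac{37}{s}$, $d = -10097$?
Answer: $\frac{4420}{1874406601} \approx 2.3581 \cdot 10^{-6}$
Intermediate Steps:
$f{\left(s,K \right)} = \frac{37}{s} - \frac{s}{260}$ ($f{\left(s,K \right)} = s \left(- \frac{1}{260}\right) + \frac{37}{s} = - \frac{s}{260} + \frac{37}{s} = \frac{37}{s} - \frac{s}{260}$)
$\frac{1}{d \left(-42\right) + f{\left(-85,47 \right)}} = \frac{1}{\left(-10097\right) \left(-42\right) + \left(\frac{37}{-85} - - \frac{17}{52}\right)} = \frac{1}{424074 + \left(37 \left(- \frac{1}{85}\right) + \frac{17}{52}\right)} = \frac{1}{424074 + \left(- \frac{37}{85} + \frac{17}{52}\right)} = \frac{1}{424074 - \frac{479}{4420}} = \frac{1}{\frac{1874406601}{4420}} = \frac{4420}{1874406601}$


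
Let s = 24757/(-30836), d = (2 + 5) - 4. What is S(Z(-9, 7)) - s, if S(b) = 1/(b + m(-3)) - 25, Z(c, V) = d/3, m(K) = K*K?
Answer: -3715297/154180 ≈ -24.097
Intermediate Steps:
d = 3 (d = 7 - 4 = 3)
m(K) = K**2
Z(c, V) = 1 (Z(c, V) = 3/3 = 3*(1/3) = 1)
s = -24757/30836 (s = 24757*(-1/30836) = -24757/30836 ≈ -0.80286)
S(b) = -25 + 1/(9 + b) (S(b) = 1/(b + (-3)**2) - 25 = 1/(b + 9) - 25 = 1/(9 + b) - 25 = -25 + 1/(9 + b))
S(Z(-9, 7)) - s = (-224 - 25*1)/(9 + 1) - 1*(-24757/30836) = (-224 - 25)/10 + 24757/30836 = (1/10)*(-249) + 24757/30836 = -249/10 + 24757/30836 = -3715297/154180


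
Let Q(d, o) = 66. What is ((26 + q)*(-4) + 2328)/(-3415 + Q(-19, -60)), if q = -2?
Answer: -2232/3349 ≈ -0.66647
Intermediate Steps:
((26 + q)*(-4) + 2328)/(-3415 + Q(-19, -60)) = ((26 - 2)*(-4) + 2328)/(-3415 + 66) = (24*(-4) + 2328)/(-3349) = (-96 + 2328)*(-1/3349) = 2232*(-1/3349) = -2232/3349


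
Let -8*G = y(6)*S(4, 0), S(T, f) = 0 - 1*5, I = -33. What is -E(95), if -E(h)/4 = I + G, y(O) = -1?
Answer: -269/2 ≈ -134.50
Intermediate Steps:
S(T, f) = -5 (S(T, f) = 0 - 5 = -5)
G = -5/8 (G = -(-1)*(-5)/8 = -⅛*5 = -5/8 ≈ -0.62500)
E(h) = 269/2 (E(h) = -4*(-33 - 5/8) = -4*(-269/8) = 269/2)
-E(95) = -1*269/2 = -269/2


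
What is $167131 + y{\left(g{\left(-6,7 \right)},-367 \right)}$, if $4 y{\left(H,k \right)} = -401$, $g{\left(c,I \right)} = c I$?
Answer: $\frac{668123}{4} \approx 1.6703 \cdot 10^{5}$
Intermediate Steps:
$g{\left(c,I \right)} = I c$
$y{\left(H,k \right)} = - \frac{401}{4}$ ($y{\left(H,k \right)} = \frac{1}{4} \left(-401\right) = - \frac{401}{4}$)
$167131 + y{\left(g{\left(-6,7 \right)},-367 \right)} = 167131 - \frac{401}{4} = \frac{668123}{4}$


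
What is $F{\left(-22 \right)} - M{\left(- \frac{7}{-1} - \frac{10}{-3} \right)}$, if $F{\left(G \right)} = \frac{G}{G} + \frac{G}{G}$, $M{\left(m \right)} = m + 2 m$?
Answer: $-29$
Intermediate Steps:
$M{\left(m \right)} = 3 m$
$F{\left(G \right)} = 2$ ($F{\left(G \right)} = 1 + 1 = 2$)
$F{\left(-22 \right)} - M{\left(- \frac{7}{-1} - \frac{10}{-3} \right)} = 2 - 3 \left(- \frac{7}{-1} - \frac{10}{-3}\right) = 2 - 3 \left(\left(-7\right) \left(-1\right) - - \frac{10}{3}\right) = 2 - 3 \left(7 + \frac{10}{3}\right) = 2 - 3 \cdot \frac{31}{3} = 2 - 31 = -29$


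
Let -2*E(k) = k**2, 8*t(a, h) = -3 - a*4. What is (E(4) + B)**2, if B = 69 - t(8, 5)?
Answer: 273529/64 ≈ 4273.9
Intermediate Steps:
t(a, h) = -3/8 - a/2 (t(a, h) = (-3 - a*4)/8 = (-3 - 4*a)/8 = -3/8 - a/2)
E(k) = -k**2/2
B = 587/8 (B = 69 - (-3/8 - 1/2*8) = 69 - (-3/8 - 4) = 69 - 1*(-35/8) = 69 + 35/8 = 587/8 ≈ 73.375)
(E(4) + B)**2 = (-1/2*4**2 + 587/8)**2 = (-1/2*16 + 587/8)**2 = (-8 + 587/8)**2 = (523/8)**2 = 273529/64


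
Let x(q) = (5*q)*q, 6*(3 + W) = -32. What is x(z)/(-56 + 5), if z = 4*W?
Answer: -50000/459 ≈ -108.93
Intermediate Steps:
W = -25/3 (W = -3 + (1/6)*(-32) = -3 - 16/3 = -25/3 ≈ -8.3333)
z = -100/3 (z = 4*(-25/3) = -100/3 ≈ -33.333)
x(q) = 5*q**2
x(z)/(-56 + 5) = (5*(-100/3)**2)/(-56 + 5) = (5*(10000/9))/(-51) = (50000/9)*(-1/51) = -50000/459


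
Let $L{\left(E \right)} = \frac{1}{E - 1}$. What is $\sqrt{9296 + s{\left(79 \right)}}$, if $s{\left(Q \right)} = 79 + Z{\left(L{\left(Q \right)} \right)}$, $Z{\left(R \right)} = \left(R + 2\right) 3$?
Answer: $\frac{\sqrt{6341582}}{26} \approx 96.856$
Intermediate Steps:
$L{\left(E \right)} = \frac{1}{-1 + E}$
$Z{\left(R \right)} = 6 + 3 R$ ($Z{\left(R \right)} = \left(2 + R\right) 3 = 6 + 3 R$)
$s{\left(Q \right)} = 85 + \frac{3}{-1 + Q}$ ($s{\left(Q \right)} = 79 + \left(6 + \frac{3}{-1 + Q}\right) = 85 + \frac{3}{-1 + Q}$)
$\sqrt{9296 + s{\left(79 \right)}} = \sqrt{9296 + \frac{-82 + 85 \cdot 79}{-1 + 79}} = \sqrt{9296 + \frac{-82 + 6715}{78}} = \sqrt{9296 + \frac{1}{78} \cdot 6633} = \sqrt{9296 + \frac{2211}{26}} = \sqrt{\frac{243907}{26}} = \frac{\sqrt{6341582}}{26}$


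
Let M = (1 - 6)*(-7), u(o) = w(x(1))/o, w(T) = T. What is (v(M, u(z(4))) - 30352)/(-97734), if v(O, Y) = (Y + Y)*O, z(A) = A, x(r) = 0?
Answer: 2168/6981 ≈ 0.31056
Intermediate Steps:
u(o) = 0 (u(o) = 0/o = 0)
M = 35 (M = -5*(-7) = 35)
v(O, Y) = 2*O*Y (v(O, Y) = (2*Y)*O = 2*O*Y)
(v(M, u(z(4))) - 30352)/(-97734) = (2*35*0 - 30352)/(-97734) = (0 - 30352)*(-1/97734) = -30352*(-1/97734) = 2168/6981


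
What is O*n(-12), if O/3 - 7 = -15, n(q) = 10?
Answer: -240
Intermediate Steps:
O = -24 (O = 21 + 3*(-15) = 21 - 45 = -24)
O*n(-12) = -24*10 = -240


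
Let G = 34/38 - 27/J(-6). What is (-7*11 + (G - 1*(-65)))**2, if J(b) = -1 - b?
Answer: 2458624/9025 ≈ 272.42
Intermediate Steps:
G = -428/95 (G = 34/38 - 27/(-1 - 1*(-6)) = 34*(1/38) - 27/(-1 + 6) = 17/19 - 27/5 = -428/95 ≈ -4.5053)
(-7*11 + (G - 1*(-65)))**2 = (-7*11 + (-428/95 - 1*(-65)))**2 = (-77 + (-428/95 + 65))**2 = (-77 + 5747/95)**2 = (-1568/95)**2 = 2458624/9025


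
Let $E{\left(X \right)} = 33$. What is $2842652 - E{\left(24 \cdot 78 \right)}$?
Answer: $2842619$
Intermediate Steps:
$2842652 - E{\left(24 \cdot 78 \right)} = 2842652 - 33 = 2842619$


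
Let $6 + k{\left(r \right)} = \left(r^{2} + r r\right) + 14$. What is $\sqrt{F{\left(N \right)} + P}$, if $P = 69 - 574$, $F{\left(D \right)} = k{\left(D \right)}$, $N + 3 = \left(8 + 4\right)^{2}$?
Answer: $\sqrt{39265} \approx 198.15$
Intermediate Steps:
$N = 141$ ($N = -3 + \left(8 + 4\right)^{2} = -3 + 12^{2} = -3 + 144 = 141$)
$k{\left(r \right)} = 8 + 2 r^{2}$ ($k{\left(r \right)} = -6 + \left(\left(r^{2} + r r\right) + 14\right) = -6 + \left(\left(r^{2} + r^{2}\right) + 14\right) = -6 + \left(2 r^{2} + 14\right) = -6 + \left(14 + 2 r^{2}\right) = 8 + 2 r^{2}$)
$F{\left(D \right)} = 8 + 2 D^{2}$
$P = -505$ ($P = 69 - 574 = -505$)
$\sqrt{F{\left(N \right)} + P} = \sqrt{\left(8 + 2 \cdot 141^{2}\right) - 505} = \sqrt{\left(8 + 2 \cdot 19881\right) - 505} = \sqrt{\left(8 + 39762\right) - 505} = \sqrt{39770 - 505} = \sqrt{39265}$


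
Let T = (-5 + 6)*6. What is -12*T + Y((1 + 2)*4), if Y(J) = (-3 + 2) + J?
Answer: -61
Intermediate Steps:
Y(J) = -1 + J
T = 6 (T = 1*6 = 6)
-12*T + Y((1 + 2)*4) = -12*6 + (-1 + (1 + 2)*4) = -72 + (-1 + 3*4) = -72 + (-1 + 12) = -72 + 11 = -61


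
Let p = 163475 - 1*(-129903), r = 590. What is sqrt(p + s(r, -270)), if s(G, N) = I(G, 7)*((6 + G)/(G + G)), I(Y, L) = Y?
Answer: 2*sqrt(73419) ≈ 541.92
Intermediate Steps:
s(G, N) = 3 + G/2 (s(G, N) = G*((6 + G)/(G + G)) = G*((6 + G)/((2*G))) = G*((6 + G)*(1/(2*G))) = G*((6 + G)/(2*G)) = 3 + G/2)
p = 293378 (p = 163475 + 129903 = 293378)
sqrt(p + s(r, -270)) = sqrt(293378 + (3 + (1/2)*590)) = sqrt(293378 + (3 + 295)) = sqrt(293378 + 298) = sqrt(293676) = 2*sqrt(73419)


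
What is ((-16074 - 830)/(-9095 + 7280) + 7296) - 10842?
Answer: -6419086/1815 ≈ -3536.7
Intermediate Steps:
((-16074 - 830)/(-9095 + 7280) + 7296) - 10842 = (-16904/(-1815) + 7296) - 10842 = (-16904*(-1/1815) + 7296) - 10842 = (16904/1815 + 7296) - 10842 = 13259144/1815 - 10842 = -6419086/1815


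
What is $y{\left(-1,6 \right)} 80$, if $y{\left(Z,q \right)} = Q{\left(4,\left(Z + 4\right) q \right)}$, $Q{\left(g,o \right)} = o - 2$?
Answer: $1280$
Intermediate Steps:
$Q{\left(g,o \right)} = -2 + o$
$y{\left(Z,q \right)} = -2 + q \left(4 + Z\right)$ ($y{\left(Z,q \right)} = -2 + \left(Z + 4\right) q = -2 + \left(4 + Z\right) q = -2 + q \left(4 + Z\right)$)
$y{\left(-1,6 \right)} 80 = \left(-2 + 6 \left(4 - 1\right)\right) 80 = \left(-2 + 6 \cdot 3\right) 80 = \left(-2 + 18\right) 80 = 16 \cdot 80 = 1280$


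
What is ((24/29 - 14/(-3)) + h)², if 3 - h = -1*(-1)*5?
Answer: 92416/7569 ≈ 12.210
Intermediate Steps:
h = -2 (h = 3 - (-1*(-1))*5 = 3 - 5 = -2)
((24/29 - 14/(-3)) + h)² = ((24/29 - 14/(-3)) - 2)² = ((24*(1/29) - 14*(-⅓)) - 2)² = ((24/29 + 14/3) - 2)² = (478/87 - 2)² = (304/87)² = 92416/7569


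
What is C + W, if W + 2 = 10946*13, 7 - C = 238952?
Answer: -96649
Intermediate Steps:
C = -238945 (C = 7 - 1*238952 = 7 - 238952 = -238945)
W = 142296 (W = -2 + 10946*13 = -2 + 142298 = 142296)
C + W = -238945 + 142296 = -96649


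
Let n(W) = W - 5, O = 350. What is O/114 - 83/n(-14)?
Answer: 424/57 ≈ 7.4386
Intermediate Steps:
n(W) = -5 + W
O/114 - 83/n(-14) = 350/114 - 83/(-5 - 14) = 350*(1/114) - 83/(-19) = 175/57 - 83*(-1/19) = 175/57 + 83/19 = 424/57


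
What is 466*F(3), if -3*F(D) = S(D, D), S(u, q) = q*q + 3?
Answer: -1864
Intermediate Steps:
S(u, q) = 3 + q**2 (S(u, q) = q**2 + 3 = 3 + q**2)
F(D) = -1 - D**2/3 (F(D) = -(3 + D**2)/3 = -1 - D**2/3)
466*F(3) = 466*(-1 - 1/3*3**2) = 466*(-1 - 1/3*9) = 466*(-1 - 3) = 466*(-4) = -1864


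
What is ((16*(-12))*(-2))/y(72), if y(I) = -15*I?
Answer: -16/45 ≈ -0.35556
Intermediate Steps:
((16*(-12))*(-2))/y(72) = ((16*(-12))*(-2))/((-15*72)) = -192*(-2)/(-1080) = 384*(-1/1080) = -16/45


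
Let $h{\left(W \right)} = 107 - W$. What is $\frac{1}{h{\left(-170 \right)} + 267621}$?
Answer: $\frac{1}{267898} \approx 3.7328 \cdot 10^{-6}$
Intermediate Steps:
$\frac{1}{h{\left(-170 \right)} + 267621} = \frac{1}{\left(107 - -170\right) + 267621} = \frac{1}{\left(107 + 170\right) + 267621} = \frac{1}{277 + 267621} = \frac{1}{267898}$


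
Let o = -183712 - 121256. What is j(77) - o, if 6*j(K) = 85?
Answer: 1829893/6 ≈ 3.0498e+5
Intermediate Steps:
j(K) = 85/6 (j(K) = (⅙)*85 = 85/6)
o = -304968
j(77) - o = 85/6 - 1*(-304968) = 85/6 + 304968 = 1829893/6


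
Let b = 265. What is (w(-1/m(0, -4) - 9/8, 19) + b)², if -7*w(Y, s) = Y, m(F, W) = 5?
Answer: 5513508009/78400 ≈ 70325.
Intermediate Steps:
w(Y, s) = -Y/7
(w(-1/m(0, -4) - 9/8, 19) + b)² = (-(-1/5 - 9/8)/7 + 265)² = (-(-1*⅕ - 9*⅛)/7 + 265)² = (-(-⅕ - 9/8)/7 + 265)² = (-⅐*(-53/40) + 265)² = (53/280 + 265)² = (74253/280)² = 5513508009/78400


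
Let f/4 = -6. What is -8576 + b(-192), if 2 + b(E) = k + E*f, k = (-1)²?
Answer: -3969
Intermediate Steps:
k = 1
f = -24 (f = 4*(-6) = -24)
b(E) = -1 - 24*E (b(E) = -2 + (1 + E*(-24)) = -2 + (1 - 24*E) = -1 - 24*E)
-8576 + b(-192) = -8576 + (-1 - 24*(-192)) = -8576 + (-1 + 4608) = -8576 + 4607 = -3969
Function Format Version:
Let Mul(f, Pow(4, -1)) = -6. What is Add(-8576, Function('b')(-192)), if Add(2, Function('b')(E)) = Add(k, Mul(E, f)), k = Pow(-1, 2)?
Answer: -3969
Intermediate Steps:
k = 1
f = -24 (f = Mul(4, -6) = -24)
Function('b')(E) = Add(-1, Mul(-24, E)) (Function('b')(E) = Add(-2, Add(1, Mul(E, -24))) = Add(-2, Add(1, Mul(-24, E))) = Add(-1, Mul(-24, E)))
Add(-8576, Function('b')(-192)) = Add(-8576, Add(-1, Mul(-24, -192))) = Add(-8576, Add(-1, 4608)) = Add(-8576, 4607) = -3969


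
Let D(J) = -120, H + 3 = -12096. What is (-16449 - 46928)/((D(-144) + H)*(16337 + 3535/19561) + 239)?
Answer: 1239717497/3904840607569 ≈ 0.00031748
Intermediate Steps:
H = -12099 (H = -3 - 12096 = -12099)
(-16449 - 46928)/((D(-144) + H)*(16337 + 3535/19561) + 239) = (-16449 - 46928)/((-120 - 12099)*(16337 + 3535/19561) + 239) = -63377/(-12219*(16337 + 3535*(1/19561)) + 239) = -63377/(-12219*(16337 + 3535/19561) + 239) = -63377/(-12219*319571592/19561 + 239) = -63377/(-3904845282648/19561 + 239) = -63377/(-3904840607569/19561) = -63377*(-19561/3904840607569) = 1239717497/3904840607569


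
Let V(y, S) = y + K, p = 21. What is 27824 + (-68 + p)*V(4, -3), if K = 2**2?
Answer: 27448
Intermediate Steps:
K = 4
V(y, S) = 4 + y (V(y, S) = y + 4 = 4 + y)
27824 + (-68 + p)*V(4, -3) = 27824 + (-68 + 21)*(4 + 4) = 27824 - 47*8 = 27824 - 376 = 27448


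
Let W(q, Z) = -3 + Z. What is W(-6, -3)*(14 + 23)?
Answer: -222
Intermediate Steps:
W(-6, -3)*(14 + 23) = (-3 - 3)*(14 + 23) = -6*37 = -222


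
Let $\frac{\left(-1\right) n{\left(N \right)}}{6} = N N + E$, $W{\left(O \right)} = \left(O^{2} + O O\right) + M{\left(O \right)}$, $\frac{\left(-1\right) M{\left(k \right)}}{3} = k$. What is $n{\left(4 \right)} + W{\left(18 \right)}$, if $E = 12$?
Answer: $426$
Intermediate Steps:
$M{\left(k \right)} = - 3 k$
$W{\left(O \right)} = - 3 O + 2 O^{2}$ ($W{\left(O \right)} = \left(O^{2} + O O\right) - 3 O = \left(O^{2} + O^{2}\right) - 3 O = 2 O^{2} - 3 O = - 3 O + 2 O^{2}$)
$n{\left(N \right)} = -72 - 6 N^{2}$ ($n{\left(N \right)} = - 6 \left(N N + 12\right) = - 6 \left(N^{2} + 12\right) = - 6 \left(12 + N^{2}\right) = -72 - 6 N^{2}$)
$n{\left(4 \right)} + W{\left(18 \right)} = \left(-72 - 6 \cdot 4^{2}\right) + 18 \left(-3 + 2 \cdot 18\right) = \left(-72 - 96\right) + 18 \left(-3 + 36\right) = \left(-72 - 96\right) + 18 \cdot 33 = -168 + 594 = 426$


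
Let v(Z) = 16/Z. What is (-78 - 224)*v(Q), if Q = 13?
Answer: -4832/13 ≈ -371.69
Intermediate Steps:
(-78 - 224)*v(Q) = (-78 - 224)*(16/13) = -4832/13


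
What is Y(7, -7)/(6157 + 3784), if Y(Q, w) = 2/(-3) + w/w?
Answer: 1/29823 ≈ 3.3531e-5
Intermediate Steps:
Y(Q, w) = ⅓ (Y(Q, w) = 2*(-⅓) + 1 = -⅔ + 1 = ⅓)
Y(7, -7)/(6157 + 3784) = (⅓)/(6157 + 3784) = (⅓)/9941 = (1/9941)*(⅓) = 1/29823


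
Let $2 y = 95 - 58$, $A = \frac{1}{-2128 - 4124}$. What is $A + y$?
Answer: $\frac{115661}{6252} \approx 18.5$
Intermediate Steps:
$A = - \frac{1}{6252}$ ($A = \frac{1}{-6252} = - \frac{1}{6252} \approx -0.00015995$)
$y = \frac{37}{2}$ ($y = \frac{95 - 58}{2} = \frac{1}{2} \cdot 37 = \frac{37}{2} \approx 18.5$)
$A + y = - \frac{1}{6252} + \frac{37}{2} = \frac{115661}{6252}$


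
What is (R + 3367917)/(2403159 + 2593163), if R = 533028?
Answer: 3900945/4996322 ≈ 0.78076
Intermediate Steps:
(R + 3367917)/(2403159 + 2593163) = (533028 + 3367917)/(2403159 + 2593163) = 3900945/4996322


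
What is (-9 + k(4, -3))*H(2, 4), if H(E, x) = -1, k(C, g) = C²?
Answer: -7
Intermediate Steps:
(-9 + k(4, -3))*H(2, 4) = (-9 + 4²)*(-1) = (-9 + 16)*(-1) = 7*(-1) = -7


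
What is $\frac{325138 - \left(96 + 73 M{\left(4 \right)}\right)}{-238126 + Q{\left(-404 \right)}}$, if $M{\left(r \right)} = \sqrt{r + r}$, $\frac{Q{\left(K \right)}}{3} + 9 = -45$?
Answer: $- \frac{162521}{119144} + \frac{73 \sqrt{2}}{119144} \approx -1.3632$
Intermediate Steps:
$Q{\left(K \right)} = -162$ ($Q{\left(K \right)} = -27 + 3 \left(-45\right) = -27 - 135 = -162$)
$M{\left(r \right)} = \sqrt{2} \sqrt{r}$ ($M{\left(r \right)} = \sqrt{2 r} = \sqrt{2} \sqrt{r}$)
$\frac{325138 - \left(96 + 73 M{\left(4 \right)}\right)}{-238126 + Q{\left(-404 \right)}} = \frac{325138 - \left(96 + 73 \sqrt{2} \sqrt{4}\right)}{-238126 - 162} = \frac{325138 - \left(96 + 73 \sqrt{2} \cdot 2\right)}{-238288} = \left(325138 - \left(96 + 73 \cdot 2 \sqrt{2}\right)\right) \left(- \frac{1}{238288}\right) = \left(325138 - \left(96 + 146 \sqrt{2}\right)\right) \left(- \frac{1}{238288}\right) = \left(325042 - 146 \sqrt{2}\right) \left(- \frac{1}{238288}\right) = - \frac{162521}{119144} + \frac{73 \sqrt{2}}{119144}$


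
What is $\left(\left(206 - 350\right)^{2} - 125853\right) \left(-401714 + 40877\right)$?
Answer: $37930102929$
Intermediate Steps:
$\left(\left(206 - 350\right)^{2} - 125853\right) \left(-401714 + 40877\right) = \left(\left(-144\right)^{2} - 125853\right) \left(-360837\right) = \left(20736 - 125853\right) \left(-360837\right) = \left(-105117\right) \left(-360837\right) = 37930102929$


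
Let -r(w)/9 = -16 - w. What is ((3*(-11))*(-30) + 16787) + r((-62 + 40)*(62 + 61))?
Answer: -6433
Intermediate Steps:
r(w) = 144 + 9*w (r(w) = -9*(-16 - w) = 144 + 9*w)
((3*(-11))*(-30) + 16787) + r((-62 + 40)*(62 + 61)) = ((3*(-11))*(-30) + 16787) + (144 + 9*((-62 + 40)*(62 + 61))) = (-33*(-30) + 16787) + (144 + 9*(-22*123)) = (990 + 16787) + (144 + 9*(-2706)) = 17777 + (144 - 24354) = 17777 - 24210 = -6433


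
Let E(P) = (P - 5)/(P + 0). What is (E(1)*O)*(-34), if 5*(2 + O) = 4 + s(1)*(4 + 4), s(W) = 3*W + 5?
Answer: 7888/5 ≈ 1577.6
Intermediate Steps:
E(P) = (-5 + P)/P
s(W) = 5 + 3*W
O = 58/5 (O = -2 + (4 + (5 + 3*1)*(4 + 4))/5 = -2 + (4 + (5 + 3)*8)/5 = -2 + (4 + 8*8)/5 = -2 + (4 + 64)/5 = -2 + (⅕)*68 = -2 + 68/5 = 58/5 ≈ 11.600)
(E(1)*O)*(-34) = (((-5 + 1)/1)*(58/5))*(-34) = ((1*(-4))*(58/5))*(-34) = -4*58/5*(-34) = -232/5*(-34) = 7888/5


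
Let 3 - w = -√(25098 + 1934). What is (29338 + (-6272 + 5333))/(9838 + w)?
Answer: 279474559/96818249 - 56798*√6758/96818249 ≈ 2.8384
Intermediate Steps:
w = 3 + 2*√6758 (w = 3 - (-1)*√(25098 + 1934) = 3 - (-1)*√27032 = 3 - (-1)*2*√6758 = 3 - (-2)*√6758 = 3 + 2*√6758 ≈ 167.41)
(29338 + (-6272 + 5333))/(9838 + w) = (29338 + (-6272 + 5333))/(9838 + (3 + 2*√6758)) = (29338 - 939)/(9841 + 2*√6758) = 28399/(9841 + 2*√6758)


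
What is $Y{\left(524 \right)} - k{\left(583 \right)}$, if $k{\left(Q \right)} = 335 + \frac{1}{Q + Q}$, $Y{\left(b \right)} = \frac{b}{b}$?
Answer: $- \frac{389445}{1166} \approx -334.0$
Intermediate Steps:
$Y{\left(b \right)} = 1$
$k{\left(Q \right)} = 335 + \frac{1}{2 Q}$
$Y{\left(524 \right)} - k{\left(583 \right)} = 1 - \left(335 + \frac{1}{2 \cdot 583}\right) = 1 - \left(335 + \frac{1}{2} \cdot \frac{1}{583}\right) = 1 - \left(335 + \frac{1}{1166}\right) = 1 - \frac{390611}{1166} = - \frac{389445}{1166}$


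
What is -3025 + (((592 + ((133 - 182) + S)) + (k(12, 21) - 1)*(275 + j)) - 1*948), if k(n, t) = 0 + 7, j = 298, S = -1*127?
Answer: -119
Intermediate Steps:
S = -127
k(n, t) = 7
-3025 + (((592 + ((133 - 182) + S)) + (k(12, 21) - 1)*(275 + j)) - 1*948) = -3025 + (((592 + ((133 - 182) - 127)) + (7 - 1)*(275 + 298)) - 1*948) = -3025 + (((592 + (-49 - 127)) + 6*573) - 948) = -3025 + (((592 - 176) + 3438) - 948) = -3025 + ((416 + 3438) - 948) = -3025 + (3854 - 948) = -3025 + 2906 = -119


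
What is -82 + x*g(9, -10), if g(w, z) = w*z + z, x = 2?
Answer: -282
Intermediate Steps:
g(w, z) = z + w*z
-82 + x*g(9, -10) = -82 + 2*(-10*(1 + 9)) = -82 + 2*(-10*10) = -82 + 2*(-100) = -82 - 200 = -282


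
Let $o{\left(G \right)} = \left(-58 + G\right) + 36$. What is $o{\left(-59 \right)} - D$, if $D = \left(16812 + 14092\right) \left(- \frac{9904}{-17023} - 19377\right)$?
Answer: $\frac{10193521300505}{17023} \approx 5.9881 \cdot 10^{8}$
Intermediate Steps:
$o{\left(G \right)} = -22 + G$
$D = - \frac{10193522679368}{17023}$ ($D = 30904 \left(\left(-9904\right) \left(- \frac{1}{17023}\right) - 19377\right) = 30904 \left(\frac{9904}{17023} - 19377\right) = 30904 \left(- \frac{329844767}{17023}\right) = - \frac{10193522679368}{17023} \approx -5.9881 \cdot 10^{8}$)
$o{\left(-59 \right)} - D = \left(-22 - 59\right) - - \frac{10193522679368}{17023} = -81 + \frac{10193522679368}{17023} = \frac{10193521300505}{17023}$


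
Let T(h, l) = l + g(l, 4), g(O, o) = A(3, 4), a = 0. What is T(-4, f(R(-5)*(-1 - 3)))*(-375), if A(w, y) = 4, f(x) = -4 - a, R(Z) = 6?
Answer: 0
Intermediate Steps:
f(x) = -4 (f(x) = -4 - 1*0 = -4 + 0 = -4)
g(O, o) = 4
T(h, l) = 4 + l (T(h, l) = l + 4 = 4 + l)
T(-4, f(R(-5)*(-1 - 3)))*(-375) = (4 - 4)*(-375) = 0*(-375) = 0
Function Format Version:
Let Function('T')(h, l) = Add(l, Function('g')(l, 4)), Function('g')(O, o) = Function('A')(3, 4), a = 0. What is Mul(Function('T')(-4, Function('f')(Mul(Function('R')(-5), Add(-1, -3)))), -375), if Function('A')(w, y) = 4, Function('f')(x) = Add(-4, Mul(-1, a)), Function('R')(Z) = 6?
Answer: 0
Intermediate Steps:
Function('f')(x) = -4 (Function('f')(x) = Add(-4, Mul(-1, 0)) = Add(-4, 0) = -4)
Function('g')(O, o) = 4
Function('T')(h, l) = Add(4, l) (Function('T')(h, l) = Add(l, 4) = Add(4, l))
Mul(Function('T')(-4, Function('f')(Mul(Function('R')(-5), Add(-1, -3)))), -375) = Mul(Add(4, -4), -375) = Mul(0, -375) = 0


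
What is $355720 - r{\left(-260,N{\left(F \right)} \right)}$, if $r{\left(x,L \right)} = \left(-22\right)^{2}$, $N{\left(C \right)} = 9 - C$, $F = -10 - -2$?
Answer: $355236$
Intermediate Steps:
$F = -8$ ($F = -10 + 2 = -8$)
$r{\left(x,L \right)} = 484$
$355720 - r{\left(-260,N{\left(F \right)} \right)} = 355720 - 484 = 355236$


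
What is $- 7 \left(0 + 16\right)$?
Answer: $-112$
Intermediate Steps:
$- 7 \left(0 + 16\right) = \left(-7\right) 16 = -112$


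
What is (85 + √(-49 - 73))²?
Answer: (85 + I*√122)² ≈ 7103.0 + 1877.7*I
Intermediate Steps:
(85 + √(-49 - 73))² = (85 + √(-122))² = (85 + I*√122)²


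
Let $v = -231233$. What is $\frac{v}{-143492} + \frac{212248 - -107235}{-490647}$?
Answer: $\frac{67610523115}{70403919324} \approx 0.96032$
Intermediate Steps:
$\frac{v}{-143492} + \frac{212248 - -107235}{-490647} = - \frac{231233}{-143492} + \frac{212248 - -107235}{-490647} = \left(-231233\right) \left(- \frac{1}{143492}\right) + \left(212248 + 107235\right) \left(- \frac{1}{490647}\right) = \frac{231233}{143492} + 319483 \left(- \frac{1}{490647}\right) = \frac{231233}{143492} - \frac{319483}{490647} = \frac{67610523115}{70403919324}$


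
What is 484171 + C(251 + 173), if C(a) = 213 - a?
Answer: 483960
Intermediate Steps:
484171 + C(251 + 173) = 484171 + (213 - (251 + 173)) = 484171 + (213 - 1*424) = 484171 + (213 - 424) = 484171 - 211 = 483960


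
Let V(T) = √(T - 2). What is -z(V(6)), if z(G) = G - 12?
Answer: 10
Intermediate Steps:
V(T) = √(-2 + T)
z(G) = -12 + G
-z(V(6)) = -(-12 + √(-2 + 6)) = -(-12 + √4) = -(-12 + 2) = -1*(-10) = 10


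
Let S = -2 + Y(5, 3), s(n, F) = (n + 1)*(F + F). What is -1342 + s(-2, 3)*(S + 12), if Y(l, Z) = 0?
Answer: -1402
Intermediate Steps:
s(n, F) = 2*F*(1 + n) (s(n, F) = (1 + n)*(2*F) = 2*F*(1 + n))
S = -2 (S = -2 + 0 = -2)
-1342 + s(-2, 3)*(S + 12) = -1342 + (2*3*(1 - 2))*(-2 + 12) = -1342 + (2*3*(-1))*10 = -1342 - 6*10 = -1342 - 60 = -1402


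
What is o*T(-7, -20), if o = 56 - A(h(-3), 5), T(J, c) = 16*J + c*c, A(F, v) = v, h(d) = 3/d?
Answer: 14688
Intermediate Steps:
T(J, c) = c² + 16*J (T(J, c) = 16*J + c² = c² + 16*J)
o = 51 (o = 56 - 1*5 = 56 - 5 = 51)
o*T(-7, -20) = 51*((-20)² + 16*(-7)) = 51*(400 - 112) = 51*288 = 14688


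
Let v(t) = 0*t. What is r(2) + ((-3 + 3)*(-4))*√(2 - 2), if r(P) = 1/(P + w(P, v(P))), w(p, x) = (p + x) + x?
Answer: ¼ ≈ 0.25000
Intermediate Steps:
v(t) = 0
w(p, x) = p + 2*x
r(P) = 1/(2*P) (r(P) = 1/(P + (P + 2*0)) = 1/(P + (P + 0)) = 1/(P + P) = 1/(2*P))
r(2) + ((-3 + 3)*(-4))*√(2 - 2) = (½)/2 + ((-3 + 3)*(-4))*√(2 - 2) = (½)*(½) + (0*(-4))*√0 = ¼ + 0*0 = ¼ + 0 = ¼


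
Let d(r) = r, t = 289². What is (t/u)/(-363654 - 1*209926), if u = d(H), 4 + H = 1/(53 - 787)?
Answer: 1803071/49547190 ≈ 0.036391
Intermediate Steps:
t = 83521
H = -2937/734 (H = -4 + 1/(53 - 787) = -4 + 1/(-734) = -4 - 1/734 = -2937/734 ≈ -4.0014)
u = -2937/734 ≈ -4.0014
(t/u)/(-363654 - 1*209926) = (83521/(-2937/734))/(-363654 - 1*209926) = (83521*(-734/2937))/(-363654 - 209926) = -61304414/2937/(-573580) = -61304414/2937*(-1/573580) = 1803071/49547190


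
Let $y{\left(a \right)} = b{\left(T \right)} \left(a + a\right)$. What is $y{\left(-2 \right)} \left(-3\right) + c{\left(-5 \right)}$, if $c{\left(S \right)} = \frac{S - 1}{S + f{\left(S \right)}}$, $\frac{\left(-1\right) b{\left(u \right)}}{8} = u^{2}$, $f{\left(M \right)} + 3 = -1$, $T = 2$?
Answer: $- \frac{1150}{3} \approx -383.33$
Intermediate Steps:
$f{\left(M \right)} = -4$ ($f{\left(M \right)} = -3 - 1 = -4$)
$b{\left(u \right)} = - 8 u^{2}$
$y{\left(a \right)} = - 64 a$ ($y{\left(a \right)} = - 8 \cdot 2^{2} \left(a + a\right) = \left(-8\right) 4 \cdot 2 a = - 32 \cdot 2 a = - 64 a$)
$c{\left(S \right)} = \frac{-1 + S}{-4 + S}$ ($c{\left(S \right)} = \frac{S - 1}{S - 4} = \frac{-1 + S}{-4 + S}$)
$y{\left(-2 \right)} \left(-3\right) + c{\left(-5 \right)} = \left(-64\right) \left(-2\right) \left(-3\right) + \frac{-1 - 5}{-4 - 5} = 128 \left(-3\right) + \frac{1}{-9} \left(-6\right) = -384 - - \frac{2}{3} = -384 + \frac{2}{3} = - \frac{1150}{3}$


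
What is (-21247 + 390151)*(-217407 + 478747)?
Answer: 96409371360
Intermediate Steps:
(-21247 + 390151)*(-217407 + 478747) = 368904*261340 = 96409371360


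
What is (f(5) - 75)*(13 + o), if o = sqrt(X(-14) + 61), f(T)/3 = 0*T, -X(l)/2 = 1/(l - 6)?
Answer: -975 - 15*sqrt(6110)/2 ≈ -1561.2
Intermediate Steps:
X(l) = -2/(-6 + l) (X(l) = -2/(l - 6) = -2/(-6 + l))
f(T) = 0 (f(T) = 3*(0*T) = 3*0 = 0)
o = sqrt(6110)/10 (o = sqrt(-2/(-6 - 14) + 61) = sqrt(-2/(-20) + 61) = sqrt(-2*(-1/20) + 61) = sqrt(1/10 + 61) = sqrt(611/10) = sqrt(6110)/10 ≈ 7.8167)
(f(5) - 75)*(13 + o) = (0 - 75)*(13 + sqrt(6110)/10) = -75*(13 + sqrt(6110)/10) = -975 - 15*sqrt(6110)/2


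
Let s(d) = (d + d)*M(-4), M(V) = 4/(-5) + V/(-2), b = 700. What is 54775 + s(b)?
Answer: 56455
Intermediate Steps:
M(V) = -4/5 - V/2 (M(V) = 4*(-1/5) + V*(-1/2) = -4/5 - V/2)
s(d) = 12*d/5 (s(d) = (d + d)*(-4/5 - 1/2*(-4)) = (2*d)*(-4/5 + 2) = (2*d)*(6/5) = 12*d/5)
54775 + s(b) = 54775 + (12/5)*700 = 54775 + 1680 = 56455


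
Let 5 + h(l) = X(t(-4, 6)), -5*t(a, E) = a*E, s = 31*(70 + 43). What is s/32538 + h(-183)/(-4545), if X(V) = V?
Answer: 26546071/246475350 ≈ 0.10770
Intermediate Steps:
s = 3503 (s = 31*113 = 3503)
t(a, E) = -E*a/5 (t(a, E) = -a*E/5 = -E*a/5)
h(l) = -1/5 (h(l) = -5 - 1/5*6*(-4) = -5 + 24/5 = -1/5)
s/32538 + h(-183)/(-4545) = 3503/32538 - 1/5/(-4545) = 3503*(1/32538) - 1/5*(-1/4545) = 3503/32538 + 1/22725 = 26546071/246475350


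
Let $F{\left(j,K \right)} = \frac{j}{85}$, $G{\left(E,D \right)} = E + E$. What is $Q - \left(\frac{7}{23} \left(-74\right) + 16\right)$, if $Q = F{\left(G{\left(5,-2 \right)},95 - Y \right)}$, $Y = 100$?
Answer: $\frac{2596}{391} \approx 6.6394$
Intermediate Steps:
$G{\left(E,D \right)} = 2 E$
$F{\left(j,K \right)} = \frac{j}{85}$ ($F{\left(j,K \right)} = j \frac{1}{85} = \frac{j}{85}$)
$Q = \frac{2}{17}$ ($Q = \frac{2 \cdot 5}{85} = \frac{1}{85} \cdot 10 = \frac{2}{17} \approx 0.11765$)
$Q - \left(\frac{7}{23} \left(-74\right) + 16\right) = \frac{2}{17} - \left(\frac{7}{23} \left(-74\right) + 16\right) = \frac{2}{17} - \left(- \frac{518}{23} + 16\right) = \frac{2}{17} - - \frac{150}{23} = \frac{2}{17} + \frac{150}{23} = \frac{2596}{391}$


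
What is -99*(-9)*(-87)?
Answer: -77517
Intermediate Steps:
-99*(-9)*(-87) = 891*(-87) = -77517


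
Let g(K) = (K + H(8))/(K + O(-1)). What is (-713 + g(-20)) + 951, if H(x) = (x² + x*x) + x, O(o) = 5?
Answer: 3454/15 ≈ 230.27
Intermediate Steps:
H(x) = x + 2*x² (H(x) = (x² + x²) + x = 2*x² + x = x + 2*x²)
g(K) = (136 + K)/(5 + K) (g(K) = (K + 8*(1 + 2*8))/(K + 5) = (K + 8*(1 + 16))/(5 + K) = (K + 8*17)/(5 + K) = (K + 136)/(5 + K) = (136 + K)/(5 + K))
(-713 + g(-20)) + 951 = (-713 + (136 - 20)/(5 - 20)) + 951 = (-713 + 116/(-15)) + 951 = (-713 - 1/15*116) + 951 = (-713 - 116/15) + 951 = -10811/15 + 951 = 3454/15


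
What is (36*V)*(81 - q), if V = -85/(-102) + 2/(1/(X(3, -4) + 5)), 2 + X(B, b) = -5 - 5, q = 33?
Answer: -22752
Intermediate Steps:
X(B, b) = -12 (X(B, b) = -2 + (-5 - 5) = -2 - 10 = -12)
V = -79/6 (V = -85/(-102) + 2/(1/(-12 + 5)) = -85*(-1/102) + 2/(1/(-7)) = 5/6 + 2/(-1/7) = 5/6 + 2*(-7) = 5/6 - 14 = -79/6 ≈ -13.167)
(36*V)*(81 - q) = (36*(-79/6))*(81 - 1*33) = -474*(81 - 33) = -474*48 = -22752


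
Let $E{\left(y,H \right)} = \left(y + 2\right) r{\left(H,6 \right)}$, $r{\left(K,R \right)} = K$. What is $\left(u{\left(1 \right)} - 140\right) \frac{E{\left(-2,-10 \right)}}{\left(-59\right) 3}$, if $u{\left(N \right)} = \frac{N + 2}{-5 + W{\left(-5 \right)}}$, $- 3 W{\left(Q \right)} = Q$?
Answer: $0$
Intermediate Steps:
$W{\left(Q \right)} = - \frac{Q}{3}$
$E{\left(y,H \right)} = H \left(2 + y\right)$ ($E{\left(y,H \right)} = \left(y + 2\right) H = \left(2 + y\right) H = H \left(2 + y\right)$)
$u{\left(N \right)} = - \frac{3}{5} - \frac{3 N}{10}$ ($u{\left(N \right)} = \frac{N + 2}{-5 - - \frac{5}{3}} = \frac{2 + N}{-5 + \frac{5}{3}} = \frac{2 + N}{- \frac{10}{3}} = \left(2 + N\right) \left(- \frac{3}{10}\right) = - \frac{3}{5} - \frac{3 N}{10}$)
$\left(u{\left(1 \right)} - 140\right) \frac{E{\left(-2,-10 \right)}}{\left(-59\right) 3} = \left(\left(- \frac{3}{5} - \frac{3}{10}\right) - 140\right) \frac{\left(-10\right) \left(2 - 2\right)}{\left(-59\right) 3} = \left(\left(- \frac{3}{5} - \frac{3}{10}\right) - 140\right) \frac{\left(-10\right) 0}{-177} = \left(- \frac{9}{10} - 140\right) 0 \left(- \frac{1}{177}\right) = \left(- \frac{1409}{10}\right) 0 = 0$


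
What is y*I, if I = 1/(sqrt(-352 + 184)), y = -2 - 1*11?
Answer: 13*I*sqrt(42)/84 ≈ 1.003*I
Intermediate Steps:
y = -13 (y = -2 - 11 = -13)
I = -I*sqrt(42)/84 (I = 1/(sqrt(-168)) = 1/(2*I*sqrt(42)) = -I*sqrt(42)/84 ≈ -0.077152*I)
y*I = -(-13)*I*sqrt(42)/84 = 13*I*sqrt(42)/84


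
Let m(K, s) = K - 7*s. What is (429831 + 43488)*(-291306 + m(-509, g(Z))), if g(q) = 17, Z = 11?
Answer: -138177908946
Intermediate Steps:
(429831 + 43488)*(-291306 + m(-509, g(Z))) = (429831 + 43488)*(-291306 + (-509 - 7*17)) = 473319*(-291306 + (-509 - 119)) = 473319*(-291306 - 628) = 473319*(-291934) = -138177908946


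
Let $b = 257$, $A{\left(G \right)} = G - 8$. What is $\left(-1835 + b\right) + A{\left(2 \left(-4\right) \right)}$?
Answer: $-1594$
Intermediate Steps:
$A{\left(G \right)} = -8 + G$ ($A{\left(G \right)} = G - 8 = -8 + G$)
$\left(-1835 + b\right) + A{\left(2 \left(-4\right) \right)} = \left(-1835 + 257\right) + \left(-8 + 2 \left(-4\right)\right) = -1578 - 16 = -1594$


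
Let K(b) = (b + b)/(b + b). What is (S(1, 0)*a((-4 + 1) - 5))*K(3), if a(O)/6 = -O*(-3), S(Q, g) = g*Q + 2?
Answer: -288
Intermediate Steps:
S(Q, g) = 2 + Q*g (S(Q, g) = Q*g + 2 = 2 + Q*g)
a(O) = 18*O (a(O) = 6*(-O*(-3)) = 6*(-(-3)*O) = 6*(3*O) = 18*O)
K(b) = 1 (K(b) = (2*b)/((2*b)) = (2*b)*(1/(2*b)) = 1)
(S(1, 0)*a((-4 + 1) - 5))*K(3) = ((2 + 1*0)*(18*((-4 + 1) - 5)))*1 = ((2 + 0)*(18*(-3 - 5)))*1 = (2*(18*(-8)))*1 = (2*(-144))*1 = -288*1 = -288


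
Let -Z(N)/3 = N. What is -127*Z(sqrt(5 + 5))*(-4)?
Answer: -1524*sqrt(10) ≈ -4819.3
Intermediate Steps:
Z(N) = -3*N
-127*Z(sqrt(5 + 5))*(-4) = -127*(-3*sqrt(5 + 5))*(-4) = -127*(-3*sqrt(10))*(-4) = -1524*sqrt(10)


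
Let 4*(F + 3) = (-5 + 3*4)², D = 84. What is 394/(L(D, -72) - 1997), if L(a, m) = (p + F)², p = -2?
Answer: -6304/31111 ≈ -0.20263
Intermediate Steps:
F = 37/4 (F = -3 + (-5 + 3*4)²/4 = -3 + (-5 + 12)²/4 = -3 + (¼)*7² = -3 + (¼)*49 = -3 + 49/4 = 37/4 ≈ 9.2500)
L(a, m) = 841/16 (L(a, m) = (-2 + 37/4)² = (29/4)² = 841/16)
394/(L(D, -72) - 1997) = 394/(841/16 - 1997) = 394/(-31111/16) = 394*(-16/31111) = -6304/31111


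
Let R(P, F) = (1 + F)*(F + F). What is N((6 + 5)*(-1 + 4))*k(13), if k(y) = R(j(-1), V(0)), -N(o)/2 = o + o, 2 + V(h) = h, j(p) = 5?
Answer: -528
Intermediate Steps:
V(h) = -2 + h
N(o) = -4*o (N(o) = -2*(o + o) = -4*o)
R(P, F) = 2*F*(1 + F) (R(P, F) = (1 + F)*(2*F) = 2*F*(1 + F))
k(y) = 4 (k(y) = 2*(-2 + 0)*(1 + (-2 + 0)) = 2*(-2)*(1 - 2) = 2*(-2)*(-1) = 4)
N((6 + 5)*(-1 + 4))*k(13) = -4*(6 + 5)*(-1 + 4)*4 = -44*3*4 = -4*33*4 = -132*4 = -528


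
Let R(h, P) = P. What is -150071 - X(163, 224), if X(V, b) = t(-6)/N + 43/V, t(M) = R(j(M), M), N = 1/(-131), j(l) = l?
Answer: -24589734/163 ≈ -1.5086e+5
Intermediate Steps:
N = -1/131 ≈ -0.0076336
t(M) = M
X(V, b) = 786 + 43/V (X(V, b) = -6/(-1/131) + 43/V = -6*(-131) + 43/V = 786 + 43/V)
-150071 - X(163, 224) = -150071 - (786 + 43/163) = -150071 - 1*128161/163 = -150071 - 128161/163 = -24589734/163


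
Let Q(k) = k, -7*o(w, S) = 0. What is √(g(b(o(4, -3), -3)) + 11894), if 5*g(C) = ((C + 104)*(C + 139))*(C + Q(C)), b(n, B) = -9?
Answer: I*√32566 ≈ 180.46*I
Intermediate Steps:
o(w, S) = 0 (o(w, S) = -⅐*0 = 0)
g(C) = 2*C*(104 + C)*(139 + C)/5 (g(C) = (((C + 104)*(C + 139))*(C + C))/5 = (((104 + C)*(139 + C))*(2*C))/5 = (2*C*(104 + C)*(139 + C))/5 = 2*C*(104 + C)*(139 + C)/5)
√(g(b(o(4, -3), -3)) + 11894) = √((⅖)*(-9)*(14456 + (-9)² + 243*(-9)) + 11894) = √((⅖)*(-9)*(14456 + 81 - 2187) + 11894) = √((⅖)*(-9)*12350 + 11894) = √(-44460 + 11894) = √(-32566) = I*√32566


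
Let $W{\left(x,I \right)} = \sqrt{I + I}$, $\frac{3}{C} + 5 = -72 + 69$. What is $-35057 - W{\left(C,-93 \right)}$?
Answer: $-35057 - i \sqrt{186} \approx -35057.0 - 13.638 i$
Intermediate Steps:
$C = - \frac{3}{8}$ ($C = \frac{3}{-5 + \left(-72 + 69\right)} = \frac{3}{-5 - 3} = \frac{3}{-8} = 3 \left(- \frac{1}{8}\right) = - \frac{3}{8} \approx -0.375$)
$W{\left(x,I \right)} = \sqrt{2} \sqrt{I}$ ($W{\left(x,I \right)} = \sqrt{2 I} = \sqrt{2} \sqrt{I}$)
$-35057 - W{\left(C,-93 \right)} = -35057 - \sqrt{2} \sqrt{-93} = -35057 - \sqrt{2} i \sqrt{93} = -35057 - i \sqrt{186}$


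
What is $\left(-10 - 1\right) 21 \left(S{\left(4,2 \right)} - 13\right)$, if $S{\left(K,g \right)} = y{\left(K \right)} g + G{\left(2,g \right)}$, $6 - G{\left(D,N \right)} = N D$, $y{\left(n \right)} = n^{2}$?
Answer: $-4851$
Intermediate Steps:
$G{\left(D,N \right)} = 6 - D N$ ($G{\left(D,N \right)} = 6 - N D = 6 - D N$)
$S{\left(K,g \right)} = 6 - 2 g + g K^{2}$ ($S{\left(K,g \right)} = K^{2} g + \left(6 - 2 g\right) = g K^{2} - \left(-6 + 2 g\right) = 6 - 2 g + g K^{2}$)
$\left(-10 - 1\right) 21 \left(S{\left(4,2 \right)} - 13\right) = \left(-10 - 1\right) 21 \left(\left(6 - 4 + 2 \cdot 4^{2}\right) - 13\right) = \left(-10 - 1\right) 21 \left(\left(6 - 4 + 2 \cdot 16\right) - 13\right) = \left(-11\right) 21 \left(\left(6 - 4 + 32\right) - 13\right) = - 231 \left(34 - 13\right) = \left(-231\right) 21 = -4851$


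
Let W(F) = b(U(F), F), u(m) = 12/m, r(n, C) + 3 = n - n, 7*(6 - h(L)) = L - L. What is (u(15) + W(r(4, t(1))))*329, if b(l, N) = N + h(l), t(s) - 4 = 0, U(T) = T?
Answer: 6251/5 ≈ 1250.2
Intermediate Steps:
h(L) = 6 (h(L) = 6 - (L - L)/7 = 6 - ⅐*0 = 6 + 0 = 6)
t(s) = 4 (t(s) = 4 + 0 = 4)
r(n, C) = -3 (r(n, C) = -3 + (n - n) = -3 + 0 = -3)
b(l, N) = 6 + N (b(l, N) = N + 6 = 6 + N)
W(F) = 6 + F
(u(15) + W(r(4, t(1))))*329 = (12/15 + (6 - 3))*329 = (12*(1/15) + 3)*329 = (⅘ + 3)*329 = (19/5)*329 = 6251/5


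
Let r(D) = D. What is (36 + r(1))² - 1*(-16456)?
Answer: 17825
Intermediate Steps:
(36 + r(1))² - 1*(-16456) = (36 + 1)² - 1*(-16456) = 37² + 16456 = 1369 + 16456 = 17825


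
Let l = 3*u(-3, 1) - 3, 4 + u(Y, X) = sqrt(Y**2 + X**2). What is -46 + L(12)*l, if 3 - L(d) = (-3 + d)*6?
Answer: 719 - 153*sqrt(10) ≈ 235.17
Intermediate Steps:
L(d) = 21 - 6*d (L(d) = 3 - (-3 + d)*6 = 3 - (-18 + 6*d) = 3 + (18 - 6*d) = 21 - 6*d)
u(Y, X) = -4 + sqrt(X**2 + Y**2) (u(Y, X) = -4 + sqrt(Y**2 + X**2) = -4 + sqrt(X**2 + Y**2))
l = -15 + 3*sqrt(10) (l = 3*(-4 + sqrt(1**2 + (-3)**2)) - 3 = 3*(-4 + sqrt(1 + 9)) - 3 = 3*(-4 + sqrt(10)) - 3 = (-12 + 3*sqrt(10)) - 3 = -15 + 3*sqrt(10) ≈ -5.5132)
-46 + L(12)*l = -46 + (21 - 6*12)*(-15 + 3*sqrt(10)) = -46 + (21 - 72)*(-15 + 3*sqrt(10)) = -46 - 51*(-15 + 3*sqrt(10)) = -46 + (765 - 153*sqrt(10)) = 719 - 153*sqrt(10)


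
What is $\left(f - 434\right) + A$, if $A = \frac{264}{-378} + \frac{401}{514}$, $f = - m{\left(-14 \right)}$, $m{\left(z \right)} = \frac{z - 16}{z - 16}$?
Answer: $- \frac{14083523}{32382} \approx -434.92$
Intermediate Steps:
$m{\left(z \right)} = 1$ ($m{\left(z \right)} = \frac{-16 + z}{-16 + z} = 1$)
$f = -1$ ($f = \left(-1\right) 1 = -1$)
$A = \frac{2647}{32382}$ ($A = 264 \left(- \frac{1}{378}\right) + 401 \cdot \frac{1}{514} = - \frac{44}{63} + \frac{401}{514} = \frac{2647}{32382} \approx 0.081743$)
$\left(f - 434\right) + A = \left(-1 - 434\right) + \frac{2647}{32382} = -435 + \frac{2647}{32382} = - \frac{14083523}{32382}$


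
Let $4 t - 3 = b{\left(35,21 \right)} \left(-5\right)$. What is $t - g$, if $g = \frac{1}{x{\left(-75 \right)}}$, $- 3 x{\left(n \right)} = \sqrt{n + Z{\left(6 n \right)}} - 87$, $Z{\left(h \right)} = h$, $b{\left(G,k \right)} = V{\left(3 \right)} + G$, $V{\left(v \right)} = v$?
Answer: $- \frac{252437}{5396} - \frac{5 i \sqrt{21}}{2698} \approx -46.782 - 0.0084925 i$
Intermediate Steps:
$b{\left(G,k \right)} = 3 + G$
$x{\left(n \right)} = 29 - \frac{\sqrt{7} \sqrt{n}}{3}$ ($x{\left(n \right)} = - \frac{\sqrt{n + 6 n} - 87}{3} = - \frac{\sqrt{7 n} - 87}{3} = - \frac{\sqrt{7} \sqrt{n} - 87}{3} = - \frac{-87 + \sqrt{7} \sqrt{n}}{3} = 29 - \frac{\sqrt{7} \sqrt{n}}{3}$)
$t = - \frac{187}{4}$ ($t = \frac{3}{4} + \frac{\left(3 + 35\right) \left(-5\right)}{4} = \frac{3}{4} + \frac{38 \left(-5\right)}{4} = \frac{3}{4} + \frac{1}{4} \left(-190\right) = \frac{3}{4} - \frac{95}{2} = - \frac{187}{4} \approx -46.75$)
$g = \frac{1}{29 - \frac{5 i \sqrt{21}}{3}}$ ($g = \frac{1}{29 - \frac{\sqrt{7} \sqrt{-75}}{3}} = \frac{1}{29 - \frac{\sqrt{7} \cdot 5 i \sqrt{3}}{3}} = \frac{1}{29 - \frac{5 i \sqrt{21}}{3}} \approx 0.032246 + 0.0084925 i$)
$t - g = - \frac{187}{4} - \left(\frac{87}{2698} + \frac{5 i \sqrt{21}}{2698}\right) = - \frac{252437}{5396} - \frac{5 i \sqrt{21}}{2698}$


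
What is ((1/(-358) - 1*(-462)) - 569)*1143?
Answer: -43784901/358 ≈ -1.2230e+5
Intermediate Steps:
((1/(-358) - 1*(-462)) - 569)*1143 = ((-1/358 + 462) - 569)*1143 = (165395/358 - 569)*1143 = -38307/358*1143 = -43784901/358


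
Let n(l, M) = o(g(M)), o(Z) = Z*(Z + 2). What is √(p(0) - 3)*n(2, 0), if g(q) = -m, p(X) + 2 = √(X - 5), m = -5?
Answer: 35*√(-5 + I*√5) ≈ 17.097 + 80.108*I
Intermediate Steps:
p(X) = -2 + √(-5 + X) (p(X) = -2 + √(X - 5) = -2 + √(-5 + X))
g(q) = 5 (g(q) = -1*(-5) = 5)
o(Z) = Z*(2 + Z)
n(l, M) = 35 (n(l, M) = 5*(2 + 5) = 5*7 = 35)
√(p(0) - 3)*n(2, 0) = √((-2 + √(-5 + 0)) - 3)*35 = √((-2 + √(-5)) - 3)*35 = √((-2 + I*√5) - 3)*35 = √(-5 + I*√5)*35 = 35*√(-5 + I*√5)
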